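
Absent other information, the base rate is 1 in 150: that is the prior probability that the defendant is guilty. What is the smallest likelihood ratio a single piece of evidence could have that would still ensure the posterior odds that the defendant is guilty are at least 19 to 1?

2831

Prior odds = (1/150)/(149/150) = 1/149.
Target odds = 19.
Required Bayes factor = 19 ÷ (1/149) = 2831.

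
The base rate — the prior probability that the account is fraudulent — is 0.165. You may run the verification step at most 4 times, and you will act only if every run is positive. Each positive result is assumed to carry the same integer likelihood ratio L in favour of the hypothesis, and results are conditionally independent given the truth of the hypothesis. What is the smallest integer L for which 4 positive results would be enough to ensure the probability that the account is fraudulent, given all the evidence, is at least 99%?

Prior odds = 0.165/0.835 = 33/167.
Target odds = 0.99/0.01 = 99.
Need L⁴ ≥ 99 ÷ (33/167) = 501.
4⁴ = 256 < 501 ≤ 625 = 5⁴, so L = 5.

5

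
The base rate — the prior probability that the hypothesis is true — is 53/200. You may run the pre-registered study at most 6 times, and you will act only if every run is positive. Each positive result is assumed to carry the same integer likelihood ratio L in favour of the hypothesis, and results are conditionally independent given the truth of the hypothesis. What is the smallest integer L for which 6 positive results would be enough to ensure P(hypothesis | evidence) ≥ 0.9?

Prior odds = 0.265/0.735 = 53/147.
Target odds = 0.9/0.1 = 9.
Need L⁶ ≥ 9 ÷ (53/147) = 1323/53.
1⁶ = 1 < 1323/53 ≤ 64 = 2⁶, so L = 2.

2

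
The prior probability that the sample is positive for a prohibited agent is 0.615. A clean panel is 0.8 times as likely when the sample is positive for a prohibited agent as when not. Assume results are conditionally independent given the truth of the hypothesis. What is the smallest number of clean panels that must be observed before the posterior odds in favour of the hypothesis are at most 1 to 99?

23

Prior odds: 0.615 ÷ 0.385 = 123/77.
Likelihood ratio per clean panel = 0.8.
Target odds = 1/99.
Need (123/77) × 0.8ⁿ ≤ 1/99, i.e. 0.8ⁿ ≤ 7/1107.
0.8²² ≈0.0073787 is still above 7/1107 but 0.8²³ ≈0.00590296 is at or below it, so n = 23.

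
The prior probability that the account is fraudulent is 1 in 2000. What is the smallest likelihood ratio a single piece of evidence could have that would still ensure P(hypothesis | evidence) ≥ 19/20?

37981

Prior odds = 0.0005/0.9995 = 1/1999.
Target odds = 0.95/0.05 = 19.
Required Bayes factor = 19 ÷ (1/1999) = 37981.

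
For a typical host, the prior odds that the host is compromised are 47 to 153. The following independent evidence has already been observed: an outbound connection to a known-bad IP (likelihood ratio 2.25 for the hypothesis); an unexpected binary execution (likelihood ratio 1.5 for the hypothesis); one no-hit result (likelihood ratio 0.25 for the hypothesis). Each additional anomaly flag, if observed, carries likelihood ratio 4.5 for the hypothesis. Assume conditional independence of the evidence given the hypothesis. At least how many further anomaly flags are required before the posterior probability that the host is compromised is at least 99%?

4

Prior odds = 47/153.
Combined Bayes factor of the evidence already in hand = 2.25 × 1.5 × 0.25 = 0.84375.
Odds after that evidence = (47/153) × 0.84375 = 141/544.
Target odds = 0.99/0.01 = 99.
Need 4.5ⁿ ≥ 99 ÷ (141/544) = 17952/47.
4.5³ = 91.125 falls short of 17952/47 but 4.5⁴ = 410.0625 reaches it, so n = 4.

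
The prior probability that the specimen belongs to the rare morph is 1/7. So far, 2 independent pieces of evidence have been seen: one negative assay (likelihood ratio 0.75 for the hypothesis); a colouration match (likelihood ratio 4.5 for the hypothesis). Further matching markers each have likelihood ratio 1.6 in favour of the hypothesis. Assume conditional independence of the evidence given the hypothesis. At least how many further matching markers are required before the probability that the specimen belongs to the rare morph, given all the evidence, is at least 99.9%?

16

Prior odds = (1/7)/(6/7) = 1/6.
Combined Bayes factor of the evidence already in hand = 0.75 × 4.5 = 3.375.
Odds after that evidence = (1/6) × 3.375 = 0.5625.
Target odds = 0.999/0.001 = 999.
Need 1.6ⁿ ≥ 999 ÷ 0.5625 = 1776.
1.6¹⁵ ≈1152.92 falls short of 1776 but 1.6¹⁶ ≈1844.67 reaches it, so n = 16.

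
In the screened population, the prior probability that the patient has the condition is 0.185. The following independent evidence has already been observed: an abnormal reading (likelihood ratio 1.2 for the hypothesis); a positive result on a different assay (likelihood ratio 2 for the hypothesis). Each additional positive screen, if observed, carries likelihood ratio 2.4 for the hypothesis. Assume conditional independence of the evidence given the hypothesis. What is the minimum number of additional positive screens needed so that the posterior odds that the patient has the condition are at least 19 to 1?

Prior odds = 0.185/0.815 = 37/163.
Combined Bayes factor of the evidence already in hand = 1.2 × 2 = 2.4.
Odds after that evidence = (37/163) × 2.4 = 444/815.
Target odds = 19.
Need 2.4ⁿ ≥ 19 ÷ (444/815) = 15485/444.
2.4⁴ = 33.1776 falls short of 15485/444 but 2.4⁵ = 79.62624 reaches it, so n = 5.

5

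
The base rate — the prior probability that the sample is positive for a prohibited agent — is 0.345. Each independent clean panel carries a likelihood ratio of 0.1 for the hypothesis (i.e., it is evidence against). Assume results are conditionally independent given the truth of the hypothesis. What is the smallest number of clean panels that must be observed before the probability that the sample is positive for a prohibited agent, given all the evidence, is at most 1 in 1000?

3

Prior odds: 0.345 ÷ 0.655 = 69/131.
Likelihood ratio per clean panel = 0.1.
Target posterior odds = 0.001/0.999 = 1/999.
Require 0.1ⁿ ≤ 1/999 ÷ (69/131) = 131/68931.
0.1² = 0.01 is still above 131/68931 but 0.1³ = 0.001 is at or below it, so n = 3.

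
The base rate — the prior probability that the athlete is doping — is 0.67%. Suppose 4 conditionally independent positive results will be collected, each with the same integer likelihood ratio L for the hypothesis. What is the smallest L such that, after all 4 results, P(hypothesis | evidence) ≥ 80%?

5

Prior odds = 0.0067/0.9933 = 67/9933.
Target odds = 0.8/0.2 = 4.
Need L⁴ ≥ 4 ÷ (67/9933) = 39732/67.
4⁴ = 256 < 39732/67 ≤ 625 = 5⁴, so L = 5.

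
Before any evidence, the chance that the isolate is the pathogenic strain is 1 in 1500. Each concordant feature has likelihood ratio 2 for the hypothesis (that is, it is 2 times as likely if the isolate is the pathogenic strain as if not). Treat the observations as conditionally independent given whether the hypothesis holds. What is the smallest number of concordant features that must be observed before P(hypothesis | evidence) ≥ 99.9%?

21

Prior odds: (1/1500) ÷ (1499/1500) = 1/1499.
Likelihood ratio per concordant feature = 2.
Target posterior odds = 0.999/0.001 = 999.
Require 2ⁿ ≥ 999 ÷ (1/1499) = 1497501.
2²⁰ = 1048576 falls short of 1497501 but 2²¹ = 2097152 reaches it, so n = 21.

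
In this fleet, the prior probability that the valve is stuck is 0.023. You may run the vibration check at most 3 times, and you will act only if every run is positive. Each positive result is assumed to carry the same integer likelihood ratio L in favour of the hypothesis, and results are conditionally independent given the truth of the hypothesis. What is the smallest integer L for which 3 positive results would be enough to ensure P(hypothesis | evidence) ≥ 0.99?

17

Prior odds = 0.023/0.977 = 23/977.
Target odds = 0.99/0.01 = 99.
Need L³ ≥ 99 ÷ (23/977) = 96723/23.
16³ = 4096 < 96723/23 ≤ 4913 = 17³, so L = 17.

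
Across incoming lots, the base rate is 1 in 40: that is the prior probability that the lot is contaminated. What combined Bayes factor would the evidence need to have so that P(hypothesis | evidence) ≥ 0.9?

Prior odds = 0.025/0.975 = 1/39.
Target odds = 0.9/0.1 = 9.
Required Bayes factor = 9 ÷ (1/39) = 351.

351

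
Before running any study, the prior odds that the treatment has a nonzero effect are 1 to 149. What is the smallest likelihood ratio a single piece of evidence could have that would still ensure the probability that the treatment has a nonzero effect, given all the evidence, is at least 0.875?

1043

Prior odds = 1/149.
Target odds = 0.875/0.125 = 7.
Required Bayes factor = 7 ÷ (1/149) = 1043.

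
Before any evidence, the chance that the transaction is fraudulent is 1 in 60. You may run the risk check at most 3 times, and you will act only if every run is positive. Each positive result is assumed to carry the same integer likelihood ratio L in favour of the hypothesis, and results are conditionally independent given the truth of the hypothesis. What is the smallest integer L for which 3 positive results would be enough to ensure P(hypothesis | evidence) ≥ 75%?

Prior odds = (1/60)/(59/60) = 1/59.
Target odds = 0.75/0.25 = 3.
Need L³ ≥ 3 ÷ (1/59) = 177.
5³ = 125 < 177 ≤ 216 = 6³, so L = 6.

6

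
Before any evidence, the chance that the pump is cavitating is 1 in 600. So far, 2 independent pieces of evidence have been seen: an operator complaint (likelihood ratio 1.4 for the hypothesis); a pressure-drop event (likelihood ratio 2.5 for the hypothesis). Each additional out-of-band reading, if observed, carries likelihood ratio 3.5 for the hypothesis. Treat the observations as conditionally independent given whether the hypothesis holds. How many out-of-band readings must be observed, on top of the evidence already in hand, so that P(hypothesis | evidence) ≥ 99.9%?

Prior odds = (1/600)/(599/600) = 1/599.
Combined Bayes factor of the evidence already in hand = 1.4 × 2.5 = 3.5.
Odds after that evidence = (1/599) × 3.5 = 7/1198.
Target odds = 0.999/0.001 = 999.
Need 3.5ⁿ ≥ 999 ÷ (7/1198) = 1196802/7.
3.5⁹ = 40353607/512 falls short of 1196802/7 but 3.5¹⁰ = 282475249/1024 reaches it, so n = 10.

10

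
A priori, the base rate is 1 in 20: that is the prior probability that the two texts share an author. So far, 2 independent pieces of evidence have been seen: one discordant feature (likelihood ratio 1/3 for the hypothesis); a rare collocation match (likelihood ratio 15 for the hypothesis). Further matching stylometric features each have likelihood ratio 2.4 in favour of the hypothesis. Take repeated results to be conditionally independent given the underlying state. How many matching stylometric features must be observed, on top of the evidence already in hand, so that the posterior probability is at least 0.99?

7

Prior odds = 0.05/0.95 = 1/19.
Combined Bayes factor of the evidence already in hand = (1/3) × 15 = 5.
Odds after that evidence = (1/19) × 5 = 5/19.
Target odds = 0.99/0.01 = 99.
Need 2.4ⁿ ≥ 99 ÷ (5/19) = 376.2.
2.4⁶ = 2985984/15625 falls short of 376.2 but 2.4⁷ = 35831808/78125 reaches it, so n = 7.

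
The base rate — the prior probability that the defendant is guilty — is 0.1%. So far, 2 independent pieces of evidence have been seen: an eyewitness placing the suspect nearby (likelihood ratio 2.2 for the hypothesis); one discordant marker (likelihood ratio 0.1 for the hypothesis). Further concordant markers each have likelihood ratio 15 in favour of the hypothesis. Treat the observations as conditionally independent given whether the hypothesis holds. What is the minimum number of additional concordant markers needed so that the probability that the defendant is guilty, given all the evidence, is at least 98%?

Prior odds = 0.001/0.999 = 1/999.
Combined Bayes factor of the evidence already in hand = 2.2 × 0.1 = 0.22.
Odds after that evidence = (1/999) × 0.22 = 11/49950.
Target odds = 0.98/0.02 = 49.
Need 15ⁿ ≥ 49 ÷ (11/49950) = 2447550/11.
15⁴ = 50625 falls short of 2447550/11 but 15⁵ = 759375 reaches it, so n = 5.

5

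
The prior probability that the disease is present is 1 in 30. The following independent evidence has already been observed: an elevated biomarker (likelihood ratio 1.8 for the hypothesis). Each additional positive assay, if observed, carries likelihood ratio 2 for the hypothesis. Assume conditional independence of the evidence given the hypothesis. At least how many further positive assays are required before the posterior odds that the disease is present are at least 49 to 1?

10

Prior odds = (1/30)/(29/30) = 1/29.
Bayes factor of the evidence already in hand = 1.8.
Odds after that evidence = (1/29) × 1.8 = 9/145.
Target odds = 49.
Need 2ⁿ ≥ 49 ÷ (9/145) = 7105/9.
2⁹ = 512 falls short of 7105/9 but 2¹⁰ = 1024 reaches it, so n = 10.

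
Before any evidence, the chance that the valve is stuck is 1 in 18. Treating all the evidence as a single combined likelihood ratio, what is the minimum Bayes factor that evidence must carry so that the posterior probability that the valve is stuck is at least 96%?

Prior odds = (1/18)/(17/18) = 1/17.
Target odds = 0.96/0.04 = 24.
Required Bayes factor = 24 ÷ (1/17) = 408.

408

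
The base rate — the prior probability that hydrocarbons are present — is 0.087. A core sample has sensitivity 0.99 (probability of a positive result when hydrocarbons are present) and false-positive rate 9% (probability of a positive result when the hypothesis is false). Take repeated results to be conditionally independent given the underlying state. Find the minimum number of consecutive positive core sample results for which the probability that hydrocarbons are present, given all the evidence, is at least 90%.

Prior odds: 0.087 ÷ 0.913 = 87/913.
Likelihood ratio of a positive result = 0.99/0.09 = 11.
Target posterior odds = 0.9/0.1 = 9.
Require 11ⁿ ≥ 9 ÷ (87/913) = 2739/29.
11¹ = 11 falls short of 2739/29 but 11² = 121 reaches it, so n = 2.

2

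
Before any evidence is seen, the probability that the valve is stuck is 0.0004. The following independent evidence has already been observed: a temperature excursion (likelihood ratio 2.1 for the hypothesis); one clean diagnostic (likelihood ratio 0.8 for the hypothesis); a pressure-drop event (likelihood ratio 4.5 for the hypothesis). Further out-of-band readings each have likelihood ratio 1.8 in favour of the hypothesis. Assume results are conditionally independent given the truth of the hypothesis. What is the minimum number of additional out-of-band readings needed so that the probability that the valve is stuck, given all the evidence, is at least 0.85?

Prior odds = 0.0004/0.9996 = 1/2499.
Combined Bayes factor of the evidence already in hand = 2.1 × 0.8 × 4.5 = 7.56.
Odds after that evidence = (1/2499) × 7.56 = 9/2975.
Target odds = 0.85/0.15 = 17/3.
Need 1.8ⁿ ≥ 17/3 ÷ (9/2975) = 50575/27.
1.8¹² ≈1156.83 falls short of 50575/27 but 1.8¹³ ≈2082.3 reaches it, so n = 13.

13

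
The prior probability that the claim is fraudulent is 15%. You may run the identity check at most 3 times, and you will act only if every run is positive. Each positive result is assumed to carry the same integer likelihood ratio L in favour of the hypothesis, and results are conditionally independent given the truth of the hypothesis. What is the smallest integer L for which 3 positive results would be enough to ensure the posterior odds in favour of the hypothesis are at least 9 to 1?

4

Prior odds = 0.15/0.85 = 3/17.
Target odds = 9.
Need L³ ≥ 9 ÷ (3/17) = 51.
3³ = 27 < 51 ≤ 64 = 4³, so L = 4.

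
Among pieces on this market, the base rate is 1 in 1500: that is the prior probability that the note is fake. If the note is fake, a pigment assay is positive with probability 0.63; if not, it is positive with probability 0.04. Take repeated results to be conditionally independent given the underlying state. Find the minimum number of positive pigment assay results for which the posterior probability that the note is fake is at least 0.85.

4

Prior odds: (1/1500) ÷ (1499/1500) = 1/1499.
Likelihood ratio of a positive = 0.63/0.04 = 15.75.
Target odds: 0.85 ÷ 0.15 = 17/3.
Need (1/1499) × 15.75ⁿ ≥ 17/3, i.e. 15.75ⁿ ≥ 25483/3.
15.75³ = 3906.984375 falls short of 25483/3 but 15.75⁴ = 15752961/256 reaches it, so n = 4.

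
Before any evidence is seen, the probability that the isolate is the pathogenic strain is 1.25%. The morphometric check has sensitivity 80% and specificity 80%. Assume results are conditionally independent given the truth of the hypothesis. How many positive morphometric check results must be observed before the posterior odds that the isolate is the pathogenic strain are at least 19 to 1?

6

Prior odds: 0.0125 ÷ 0.9875 = 1/79.
False-positive rate = 1 − 0.8 = 0.2; likelihood ratio of a positive = 0.8/0.2 = 4.
Target odds = 19.
Need (1/79) × 4ⁿ ≥ 19, i.e. 4ⁿ ≥ 1501.
4⁵ = 1024 falls short of 1501 but 4⁶ = 4096 reaches it, so n = 6.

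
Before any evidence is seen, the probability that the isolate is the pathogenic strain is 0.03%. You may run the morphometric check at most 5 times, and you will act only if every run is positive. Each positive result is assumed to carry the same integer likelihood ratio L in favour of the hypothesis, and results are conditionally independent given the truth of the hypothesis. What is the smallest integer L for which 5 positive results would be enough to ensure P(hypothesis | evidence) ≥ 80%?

7

Prior odds = 0.0003/0.9997 = 3/9997.
Target odds = 0.8/0.2 = 4.
Need L⁵ ≥ 4 ÷ (3/9997) = 39988/3.
6⁵ = 7776 < 39988/3 ≤ 16807 = 7⁵, so L = 7.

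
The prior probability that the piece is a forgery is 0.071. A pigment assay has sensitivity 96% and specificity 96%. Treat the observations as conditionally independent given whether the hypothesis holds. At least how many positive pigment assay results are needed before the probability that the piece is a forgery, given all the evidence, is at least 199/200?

3

Prior odds = 0.071/0.929 = 71/929.
False-positive rate = 1 − 0.96 = 0.04; likelihood ratio of a positive = 0.96/0.04 = 24.
Target odds: 0.995 ÷ 0.005 = 199.
Need (71/929) × 24ⁿ ≥ 199, i.e. 24ⁿ ≥ 184871/71.
24² = 576 falls short of 184871/71 but 24³ = 13824 reaches it, so n = 3.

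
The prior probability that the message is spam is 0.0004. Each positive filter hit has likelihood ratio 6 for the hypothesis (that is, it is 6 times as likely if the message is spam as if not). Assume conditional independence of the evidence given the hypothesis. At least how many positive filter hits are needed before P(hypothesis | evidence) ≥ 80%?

Prior odds = 0.0004/0.9996 = 1/2499.
Likelihood ratio per positive filter hit = 6.
Target posterior odds = 0.8/0.2 = 4.
Require 6ⁿ ≥ 4 ÷ (1/2499) = 9996.
6⁵ = 7776 falls short of 9996 but 6⁶ = 46656 reaches it, so n = 6.

6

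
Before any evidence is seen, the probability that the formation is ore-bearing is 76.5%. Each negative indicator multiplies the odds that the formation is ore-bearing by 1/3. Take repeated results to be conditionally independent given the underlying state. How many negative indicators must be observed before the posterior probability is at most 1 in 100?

Prior odds = 0.765/0.235 = 153/47.
Likelihood ratio per negative indicator = 1/3.
Target odds: 0.01 ÷ 0.99 = 1/99.
Require (1/3)ⁿ ≤ 1/99 ÷ (153/47) = 47/15147.
(1/3)⁵ = 1/243 is still above 47/15147 but (1/3)⁶ = 1/729 is at or below it, so n = 6.

6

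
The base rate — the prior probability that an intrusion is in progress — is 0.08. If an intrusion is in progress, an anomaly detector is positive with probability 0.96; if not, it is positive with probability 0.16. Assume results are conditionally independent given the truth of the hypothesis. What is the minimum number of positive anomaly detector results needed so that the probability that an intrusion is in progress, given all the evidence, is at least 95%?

4

Prior odds: 0.08 ÷ 0.92 = 2/23.
Likelihood ratio of a positive = 0.96/0.16 = 6.
Target odds: 0.95 ÷ 0.05 = 19.
Need (2/23) × 6ⁿ ≥ 19, i.e. 6ⁿ ≥ 218.5.
6³ = 216 falls short of 218.5 but 6⁴ = 1296 reaches it, so n = 4.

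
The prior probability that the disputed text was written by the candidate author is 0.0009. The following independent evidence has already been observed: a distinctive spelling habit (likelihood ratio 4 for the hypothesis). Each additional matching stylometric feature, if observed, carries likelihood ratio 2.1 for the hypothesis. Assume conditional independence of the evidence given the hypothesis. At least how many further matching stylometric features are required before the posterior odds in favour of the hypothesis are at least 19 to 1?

Prior odds = 0.0009/0.9991 = 9/9991.
Bayes factor of the evidence already in hand = 4.
Odds after that evidence = (9/9991) × 4 = 36/9991.
Target odds = 19.
Need 2.1ⁿ ≥ 19 ÷ (36/9991) = 189829/36.
2.1¹¹ ≈3502.78 falls short of 189829/36 but 2.1¹² ≈7355.83 reaches it, so n = 12.

12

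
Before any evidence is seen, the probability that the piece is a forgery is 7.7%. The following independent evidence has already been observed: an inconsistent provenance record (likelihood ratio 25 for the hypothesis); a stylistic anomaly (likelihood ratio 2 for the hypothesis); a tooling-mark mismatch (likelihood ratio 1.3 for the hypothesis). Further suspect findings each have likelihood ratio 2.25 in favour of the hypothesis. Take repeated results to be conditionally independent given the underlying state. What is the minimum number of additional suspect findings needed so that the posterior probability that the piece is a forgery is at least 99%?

Prior odds = 0.077/0.923 = 77/923.
Combined Bayes factor of the evidence already in hand = 25 × 2 × 1.3 = 65.
Odds after that evidence = (77/923) × 65 = 385/71.
Target odds = 0.99/0.01 = 99.
Need 2.25ⁿ ≥ 99 ÷ (385/71) = 639/35.
2.25³ = 11.390625 falls short of 639/35 but 2.25⁴ = 25.62890625 reaches it, so n = 4.

4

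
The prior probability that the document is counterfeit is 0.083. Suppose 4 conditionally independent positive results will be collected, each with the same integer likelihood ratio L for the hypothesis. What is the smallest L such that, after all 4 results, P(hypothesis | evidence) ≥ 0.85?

Prior odds = 0.083/0.917 = 83/917.
Target odds = 0.85/0.15 = 17/3.
Need L⁴ ≥ 17/3 ÷ (83/917) = 15589/249.
2⁴ = 16 < 15589/249 ≤ 81 = 3⁴, so L = 3.

3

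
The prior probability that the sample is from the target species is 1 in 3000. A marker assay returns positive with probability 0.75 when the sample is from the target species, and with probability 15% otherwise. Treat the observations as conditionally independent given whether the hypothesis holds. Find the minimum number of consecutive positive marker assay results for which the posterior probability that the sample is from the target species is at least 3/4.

6

Prior odds = (1/3000)/(2999/3000) = 1/2999.
Likelihood ratio of a positive result = 0.75/0.15 = 5.
Target odds: 0.75 ÷ 0.25 = 3.
Need (1/2999) × 5ⁿ ≥ 3, i.e. 5ⁿ ≥ 8997.
5⁵ = 3125 falls short of 8997 but 5⁶ = 15625 reaches it, so n = 6.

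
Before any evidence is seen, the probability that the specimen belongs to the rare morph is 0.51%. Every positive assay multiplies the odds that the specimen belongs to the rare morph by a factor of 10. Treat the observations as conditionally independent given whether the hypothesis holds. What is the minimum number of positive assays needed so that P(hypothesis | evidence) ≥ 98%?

Prior odds: 0.0051 ÷ 0.9949 = 51/9949.
Likelihood ratio per positive assay = 10.
Target odds: 0.98 ÷ 0.02 = 49.
Require 10ⁿ ≥ 49 ÷ (51/9949) = 487501/51.
10³ = 1000 falls short of 487501/51 but 10⁴ = 10000 reaches it, so n = 4.

4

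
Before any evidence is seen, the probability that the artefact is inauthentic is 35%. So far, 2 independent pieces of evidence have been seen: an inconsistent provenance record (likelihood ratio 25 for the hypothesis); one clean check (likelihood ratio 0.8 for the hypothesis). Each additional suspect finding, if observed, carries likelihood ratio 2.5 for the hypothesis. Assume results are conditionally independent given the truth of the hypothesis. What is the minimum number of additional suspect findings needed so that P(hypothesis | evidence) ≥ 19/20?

1

Prior odds = 0.35/0.65 = 7/13.
Combined Bayes factor of the evidence already in hand = 25 × 0.8 = 20.
Odds after that evidence = (7/13) × 20 = 140/13.
Target odds = 0.95/0.05 = 19.
Need 2.5ⁿ ≥ 19 ÷ (140/13) = 247/140.
2.5¹ = 2.5, which meets the required 247/140; so n = 1.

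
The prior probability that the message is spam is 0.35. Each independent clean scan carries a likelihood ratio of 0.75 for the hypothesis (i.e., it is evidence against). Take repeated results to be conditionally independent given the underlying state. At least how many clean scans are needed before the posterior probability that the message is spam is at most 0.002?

20

Prior odds = 0.35/0.65 = 7/13.
Likelihood ratio per clean scan = 0.75.
Target odds: 0.002 ÷ 0.998 = 1/499.
Require 0.75ⁿ ≤ 1/499 ÷ (7/13) = 13/3493.
0.75¹⁹ ≈0.00422828 is still above 13/3493 but 0.75²⁰ ≈0.00317121 is at or below it, so n = 20.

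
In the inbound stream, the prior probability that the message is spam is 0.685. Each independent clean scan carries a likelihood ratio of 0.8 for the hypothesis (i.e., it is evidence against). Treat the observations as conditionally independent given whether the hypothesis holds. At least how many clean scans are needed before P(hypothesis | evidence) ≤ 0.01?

Prior odds: 0.685 ÷ 0.315 = 137/63.
Likelihood ratio per clean scan = 0.8.
Target odds: 0.01 ÷ 0.99 = 1/99.
Need (137/63) × 0.8ⁿ ≤ 1/99, i.e. 0.8ⁿ ≤ 7/1507.
0.8²⁴ ≈0.00472237 is still above 7/1507 but 0.8²⁵ ≈0.00377789 is at or below it, so n = 25.

25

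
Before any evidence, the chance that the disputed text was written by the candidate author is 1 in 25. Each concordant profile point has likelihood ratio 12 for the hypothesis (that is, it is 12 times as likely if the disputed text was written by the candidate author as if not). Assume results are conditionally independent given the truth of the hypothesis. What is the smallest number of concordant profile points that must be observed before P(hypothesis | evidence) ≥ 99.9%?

5

Prior odds: 0.04 ÷ 0.96 = 1/24.
Likelihood ratio per concordant profile point = 12.
Target posterior odds = 0.999/0.001 = 999.
Require 12ⁿ ≥ 999 ÷ (1/24) = 23976.
12⁴ = 20736 falls short of 23976 but 12⁵ = 248832 reaches it, so n = 5.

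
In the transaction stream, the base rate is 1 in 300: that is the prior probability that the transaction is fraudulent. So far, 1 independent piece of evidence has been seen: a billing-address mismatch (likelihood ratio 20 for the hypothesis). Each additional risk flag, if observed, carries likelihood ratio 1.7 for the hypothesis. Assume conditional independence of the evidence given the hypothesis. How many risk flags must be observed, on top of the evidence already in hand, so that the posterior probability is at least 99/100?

14

Prior odds = (1/300)/(299/300) = 1/299.
Bayes factor of the evidence already in hand = 20.
Odds after that evidence = (1/299) × 20 = 20/299.
Target odds = 0.99/0.01 = 99.
Need 1.7ⁿ ≥ 99 ÷ (20/299) = 1480.05.
1.7¹³ ≈990.458 falls short of 1480.05 but 1.7¹⁴ ≈1683.78 reaches it, so n = 14.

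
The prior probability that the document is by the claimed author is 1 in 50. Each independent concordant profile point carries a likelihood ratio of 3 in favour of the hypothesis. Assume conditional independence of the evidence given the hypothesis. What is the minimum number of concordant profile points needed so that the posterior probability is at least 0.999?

10

Prior odds: 0.02 ÷ 0.98 = 1/49.
Likelihood ratio per concordant profile point = 3.
Target odds: 0.999 ÷ 0.001 = 999.
Need (1/49) × 3ⁿ ≥ 999, i.e. 3ⁿ ≥ 48951.
3⁹ = 19683 falls short of 48951 but 3¹⁰ = 59049 reaches it, so n = 10.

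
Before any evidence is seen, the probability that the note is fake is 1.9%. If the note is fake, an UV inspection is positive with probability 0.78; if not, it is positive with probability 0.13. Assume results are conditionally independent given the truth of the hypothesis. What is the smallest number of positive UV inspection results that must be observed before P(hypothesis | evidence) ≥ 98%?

Prior odds: 0.019 ÷ 0.981 = 19/981.
Likelihood ratio of a positive = 0.78/0.13 = 6.
Target odds: 0.98 ÷ 0.02 = 49.
Need (19/981) × 6ⁿ ≥ 49, i.e. 6ⁿ ≥ 48069/19.
6⁴ = 1296 falls short of 48069/19 but 6⁵ = 7776 reaches it, so n = 5.

5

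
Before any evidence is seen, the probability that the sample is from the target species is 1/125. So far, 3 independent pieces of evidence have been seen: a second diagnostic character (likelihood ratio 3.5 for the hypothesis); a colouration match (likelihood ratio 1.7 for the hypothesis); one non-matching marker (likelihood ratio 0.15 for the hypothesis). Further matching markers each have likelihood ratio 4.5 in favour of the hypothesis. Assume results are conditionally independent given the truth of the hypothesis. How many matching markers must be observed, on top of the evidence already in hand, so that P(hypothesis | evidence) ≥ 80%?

Prior odds = 0.008/0.992 = 1/124.
Combined Bayes factor of the evidence already in hand = 3.5 × 1.7 × 0.15 = 0.8925.
Odds after that evidence = (1/124) × 0.8925 = 357/49600.
Target odds = 0.8/0.2 = 4.
Need 4.5ⁿ ≥ 4 ÷ (357/49600) = 198400/357.
4.5⁴ = 410.0625 falls short of 198400/357 but 4.5⁵ = 1845.28125 reaches it, so n = 5.

5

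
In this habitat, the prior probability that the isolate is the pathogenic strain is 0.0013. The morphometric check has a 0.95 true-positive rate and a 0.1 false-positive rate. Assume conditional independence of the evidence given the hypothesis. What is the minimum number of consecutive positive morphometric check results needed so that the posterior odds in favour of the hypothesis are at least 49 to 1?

Prior odds = 0.0013/0.9987 = 13/9987.
Likelihood ratio of a positive result = 0.95/0.1 = 9.5.
Target odds = 49.
Require 9.5ⁿ ≥ 49 ÷ (13/9987) = 489363/13.
9.5⁴ = 8145.0625 falls short of 489363/13 but 9.5⁵ = 77378.09375 reaches it, so n = 5.

5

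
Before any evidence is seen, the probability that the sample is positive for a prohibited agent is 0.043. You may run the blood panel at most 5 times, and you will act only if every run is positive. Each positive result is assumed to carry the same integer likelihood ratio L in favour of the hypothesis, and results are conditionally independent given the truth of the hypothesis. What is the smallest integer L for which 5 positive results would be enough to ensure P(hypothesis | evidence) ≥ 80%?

3

Prior odds = 0.043/0.957 = 43/957.
Target odds = 0.8/0.2 = 4.
Need L⁵ ≥ 4 ÷ (43/957) = 3828/43.
2⁵ = 32 < 3828/43 ≤ 243 = 3⁵, so L = 3.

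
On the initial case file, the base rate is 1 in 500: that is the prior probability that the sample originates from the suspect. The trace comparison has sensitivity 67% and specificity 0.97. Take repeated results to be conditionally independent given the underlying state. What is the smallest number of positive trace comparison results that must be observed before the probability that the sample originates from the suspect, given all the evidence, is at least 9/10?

Prior odds = 0.002/0.998 = 1/499.
False-positive rate = 1 − 0.97 = 0.03; likelihood ratio of a positive = 0.67/0.03 = 67/3.
Target posterior odds = 0.9/0.1 = 9.
Need (1/499) × (67/3)ⁿ ≥ 9, i.e. (67/3)ⁿ ≥ 4491.
(67/3)² = 4489/9 falls short of 4491 but (67/3)³ = 300763/27 reaches it, so n = 3.

3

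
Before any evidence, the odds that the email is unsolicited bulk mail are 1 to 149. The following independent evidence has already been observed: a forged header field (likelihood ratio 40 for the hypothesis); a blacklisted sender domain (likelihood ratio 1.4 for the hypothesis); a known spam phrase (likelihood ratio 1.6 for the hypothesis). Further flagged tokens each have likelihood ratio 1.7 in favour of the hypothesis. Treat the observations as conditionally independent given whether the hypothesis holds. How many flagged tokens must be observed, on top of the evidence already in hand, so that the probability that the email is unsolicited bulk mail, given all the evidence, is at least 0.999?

14

Prior odds = 1/149.
Combined Bayes factor of the evidence already in hand = 40 × 1.4 × 1.6 = 89.6.
Odds after that evidence = (1/149) × 89.6 = 448/745.
Target odds = 0.999/0.001 = 999.
Need 1.7ⁿ ≥ 999 ÷ (448/745) = 744255/448.
1.7¹³ ≈990.458 falls short of 744255/448 but 1.7¹⁴ ≈1683.78 reaches it, so n = 14.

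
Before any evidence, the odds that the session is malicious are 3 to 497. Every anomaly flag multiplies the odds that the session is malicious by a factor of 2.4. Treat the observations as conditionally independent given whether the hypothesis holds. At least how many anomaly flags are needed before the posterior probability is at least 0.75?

Prior odds = 3/497.
Likelihood ratio per anomaly flag = 2.4.
Target odds: 0.75 ÷ 0.25 = 3.
Need (3/497) × 2.4ⁿ ≥ 3, i.e. 2.4ⁿ ≥ 497.
2.4⁷ = 35831808/78125 falls short of 497 but 2.4⁸ = 429981696/390625 reaches it, so n = 8.

8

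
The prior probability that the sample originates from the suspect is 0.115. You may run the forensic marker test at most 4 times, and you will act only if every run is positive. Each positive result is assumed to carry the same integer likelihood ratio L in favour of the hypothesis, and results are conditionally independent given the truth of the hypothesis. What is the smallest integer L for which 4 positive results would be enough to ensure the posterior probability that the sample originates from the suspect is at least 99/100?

6

Prior odds = 0.115/0.885 = 23/177.
Target odds = 0.99/0.01 = 99.
Need L⁴ ≥ 99 ÷ (23/177) = 17523/23.
5⁴ = 625 < 17523/23 ≤ 1296 = 6⁴, so L = 6.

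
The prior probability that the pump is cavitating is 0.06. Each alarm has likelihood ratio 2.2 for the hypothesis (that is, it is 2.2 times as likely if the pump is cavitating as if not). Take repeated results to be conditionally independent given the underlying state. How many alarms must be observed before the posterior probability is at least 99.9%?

13

Prior odds: 0.06 ÷ 0.94 = 3/47.
Likelihood ratio per alarm = 2.2.
Target posterior odds = 0.999/0.001 = 999.
Need (3/47) × 2.2ⁿ ≥ 999, i.e. 2.2ⁿ ≥ 15651.
2.2¹² ≈12855 falls short of 15651 but 2.2¹³ ≈28281 reaches it, so n = 13.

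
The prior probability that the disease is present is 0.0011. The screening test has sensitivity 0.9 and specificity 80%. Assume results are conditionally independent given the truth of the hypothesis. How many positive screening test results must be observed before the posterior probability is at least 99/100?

Prior odds = 0.0011/0.9989 = 11/9989.
False-positive rate = 1 − 0.8 = 0.2; likelihood ratio of a positive = 0.9/0.2 = 4.5.
Target posterior odds = 0.99/0.01 = 99.
Need (11/9989) × 4.5ⁿ ≥ 99, i.e. 4.5ⁿ ≥ 89901.
4.5⁷ = 4782969/128 falls short of 89901 but 4.5⁸ = 43046721/256 reaches it, so n = 8.

8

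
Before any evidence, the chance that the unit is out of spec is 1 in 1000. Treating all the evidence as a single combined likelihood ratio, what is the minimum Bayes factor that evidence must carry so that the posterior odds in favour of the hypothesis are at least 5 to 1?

4995

Prior odds = 0.001/0.999 = 1/999.
Target odds = 5.
Required Bayes factor = 5 ÷ (1/999) = 4995.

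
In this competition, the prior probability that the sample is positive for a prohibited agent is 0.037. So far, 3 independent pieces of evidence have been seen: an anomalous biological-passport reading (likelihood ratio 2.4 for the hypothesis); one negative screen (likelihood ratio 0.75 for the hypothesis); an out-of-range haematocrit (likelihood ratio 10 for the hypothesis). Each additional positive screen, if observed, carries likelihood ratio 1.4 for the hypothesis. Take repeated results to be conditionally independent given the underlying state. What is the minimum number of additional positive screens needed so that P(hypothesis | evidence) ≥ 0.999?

Prior odds = 0.037/0.963 = 37/963.
Combined Bayes factor of the evidence already in hand = 2.4 × 0.75 × 10 = 18.
Odds after that evidence = (37/963) × 18 = 74/107.
Target odds = 0.999/0.001 = 999.
Need 1.4ⁿ ≥ 999 ÷ (74/107) = 1444.5.
1.4²¹ ≈1171.36 falls short of 1444.5 but 1.4²² ≈1639.9 reaches it, so n = 22.

22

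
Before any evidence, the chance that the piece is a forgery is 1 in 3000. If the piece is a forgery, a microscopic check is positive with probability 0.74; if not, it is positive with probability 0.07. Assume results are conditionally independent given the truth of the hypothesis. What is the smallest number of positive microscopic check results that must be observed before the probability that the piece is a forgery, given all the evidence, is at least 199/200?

Prior odds: (1/3000) ÷ (2999/3000) = 1/2999.
Likelihood ratio of a positive = 0.74/0.07 = 74/7.
Target odds: 0.995 ÷ 0.005 = 199.
Require (74/7)ⁿ ≥ 199 ÷ (1/2999) = 596801.
(74/7)⁵ ≈132029 falls short of 596801 but (74/7)⁶ ≈1.39573e+06 reaches it, so n = 6.

6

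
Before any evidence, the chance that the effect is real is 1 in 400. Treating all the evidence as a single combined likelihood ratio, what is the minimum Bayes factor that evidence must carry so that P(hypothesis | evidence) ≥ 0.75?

1197

Prior odds = 0.0025/0.9975 = 1/399.
Target odds = 0.75/0.25 = 3.
Required Bayes factor = 3 ÷ (1/399) = 1197.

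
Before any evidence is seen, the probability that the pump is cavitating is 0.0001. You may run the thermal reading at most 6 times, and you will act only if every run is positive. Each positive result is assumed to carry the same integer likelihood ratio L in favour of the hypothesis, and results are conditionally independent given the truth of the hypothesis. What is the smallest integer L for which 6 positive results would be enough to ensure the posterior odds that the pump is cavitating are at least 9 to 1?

Prior odds = 0.0001/0.9999 = 1/9999.
Target odds = 9.
Need L⁶ ≥ 9 ÷ (1/9999) = 89991.
6⁶ = 46656 < 89991 ≤ 117649 = 7⁶, so L = 7.

7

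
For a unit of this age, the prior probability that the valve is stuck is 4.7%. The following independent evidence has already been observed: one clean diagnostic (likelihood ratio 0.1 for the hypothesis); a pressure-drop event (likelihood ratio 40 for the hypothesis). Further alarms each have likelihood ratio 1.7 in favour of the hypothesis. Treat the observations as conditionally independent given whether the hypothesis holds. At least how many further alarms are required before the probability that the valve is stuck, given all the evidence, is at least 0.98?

Prior odds = 0.047/0.953 = 47/953.
Combined Bayes factor of the evidence already in hand = 0.1 × 40 = 4.
Odds after that evidence = (47/953) × 4 = 188/953.
Target odds = 0.98/0.02 = 49.
Need 1.7ⁿ ≥ 49 ÷ (188/953) = 46697/188.
1.7¹⁰ ≈201.599 falls short of 46697/188 but 1.7¹¹ ≈342.719 reaches it, so n = 11.

11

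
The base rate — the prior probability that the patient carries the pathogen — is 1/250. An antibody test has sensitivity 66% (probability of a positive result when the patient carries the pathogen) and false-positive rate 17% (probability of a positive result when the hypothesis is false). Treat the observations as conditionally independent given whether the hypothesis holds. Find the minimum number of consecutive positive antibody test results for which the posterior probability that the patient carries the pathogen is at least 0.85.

6

Prior odds: 0.004 ÷ 0.996 = 1/249.
Likelihood ratio of a positive result = 0.66/0.17 = 66/17.
Target posterior odds = 0.85/0.15 = 17/3.
Need (1/249) × (66/17)ⁿ ≥ 17/3, i.e. (66/17)ⁿ ≥ 1411.
(66/17)⁵ ≈882.013 falls short of 1411 but (66/17)⁶ ≈3424.29 reaches it, so n = 6.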